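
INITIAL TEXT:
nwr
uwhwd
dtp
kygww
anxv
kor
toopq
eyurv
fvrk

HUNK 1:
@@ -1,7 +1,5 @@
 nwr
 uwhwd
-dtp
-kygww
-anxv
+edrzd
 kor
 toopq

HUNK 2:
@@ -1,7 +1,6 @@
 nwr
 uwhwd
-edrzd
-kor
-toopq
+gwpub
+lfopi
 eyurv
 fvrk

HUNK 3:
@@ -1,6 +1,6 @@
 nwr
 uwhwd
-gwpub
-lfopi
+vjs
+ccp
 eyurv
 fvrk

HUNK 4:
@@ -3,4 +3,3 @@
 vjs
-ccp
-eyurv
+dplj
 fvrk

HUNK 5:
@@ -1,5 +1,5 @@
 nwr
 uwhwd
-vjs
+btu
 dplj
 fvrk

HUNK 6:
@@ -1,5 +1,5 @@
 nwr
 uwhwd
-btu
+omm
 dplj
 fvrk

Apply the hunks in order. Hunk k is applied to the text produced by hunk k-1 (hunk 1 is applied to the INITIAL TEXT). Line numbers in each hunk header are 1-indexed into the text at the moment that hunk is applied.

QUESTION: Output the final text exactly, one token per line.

Hunk 1: at line 1 remove [dtp,kygww,anxv] add [edrzd] -> 7 lines: nwr uwhwd edrzd kor toopq eyurv fvrk
Hunk 2: at line 1 remove [edrzd,kor,toopq] add [gwpub,lfopi] -> 6 lines: nwr uwhwd gwpub lfopi eyurv fvrk
Hunk 3: at line 1 remove [gwpub,lfopi] add [vjs,ccp] -> 6 lines: nwr uwhwd vjs ccp eyurv fvrk
Hunk 4: at line 3 remove [ccp,eyurv] add [dplj] -> 5 lines: nwr uwhwd vjs dplj fvrk
Hunk 5: at line 1 remove [vjs] add [btu] -> 5 lines: nwr uwhwd btu dplj fvrk
Hunk 6: at line 1 remove [btu] add [omm] -> 5 lines: nwr uwhwd omm dplj fvrk

Answer: nwr
uwhwd
omm
dplj
fvrk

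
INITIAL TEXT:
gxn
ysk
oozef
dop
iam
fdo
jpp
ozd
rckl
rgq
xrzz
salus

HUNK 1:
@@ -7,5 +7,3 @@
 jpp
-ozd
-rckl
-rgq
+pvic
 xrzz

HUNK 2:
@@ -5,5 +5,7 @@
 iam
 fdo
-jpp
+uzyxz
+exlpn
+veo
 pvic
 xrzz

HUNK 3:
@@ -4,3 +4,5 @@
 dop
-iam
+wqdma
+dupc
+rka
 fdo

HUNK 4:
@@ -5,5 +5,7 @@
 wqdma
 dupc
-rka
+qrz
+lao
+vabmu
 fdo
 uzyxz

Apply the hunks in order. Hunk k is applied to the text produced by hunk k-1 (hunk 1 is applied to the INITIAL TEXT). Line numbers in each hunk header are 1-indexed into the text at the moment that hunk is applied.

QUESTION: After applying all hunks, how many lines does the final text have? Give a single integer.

Answer: 16

Derivation:
Hunk 1: at line 7 remove [ozd,rckl,rgq] add [pvic] -> 10 lines: gxn ysk oozef dop iam fdo jpp pvic xrzz salus
Hunk 2: at line 5 remove [jpp] add [uzyxz,exlpn,veo] -> 12 lines: gxn ysk oozef dop iam fdo uzyxz exlpn veo pvic xrzz salus
Hunk 3: at line 4 remove [iam] add [wqdma,dupc,rka] -> 14 lines: gxn ysk oozef dop wqdma dupc rka fdo uzyxz exlpn veo pvic xrzz salus
Hunk 4: at line 5 remove [rka] add [qrz,lao,vabmu] -> 16 lines: gxn ysk oozef dop wqdma dupc qrz lao vabmu fdo uzyxz exlpn veo pvic xrzz salus
Final line count: 16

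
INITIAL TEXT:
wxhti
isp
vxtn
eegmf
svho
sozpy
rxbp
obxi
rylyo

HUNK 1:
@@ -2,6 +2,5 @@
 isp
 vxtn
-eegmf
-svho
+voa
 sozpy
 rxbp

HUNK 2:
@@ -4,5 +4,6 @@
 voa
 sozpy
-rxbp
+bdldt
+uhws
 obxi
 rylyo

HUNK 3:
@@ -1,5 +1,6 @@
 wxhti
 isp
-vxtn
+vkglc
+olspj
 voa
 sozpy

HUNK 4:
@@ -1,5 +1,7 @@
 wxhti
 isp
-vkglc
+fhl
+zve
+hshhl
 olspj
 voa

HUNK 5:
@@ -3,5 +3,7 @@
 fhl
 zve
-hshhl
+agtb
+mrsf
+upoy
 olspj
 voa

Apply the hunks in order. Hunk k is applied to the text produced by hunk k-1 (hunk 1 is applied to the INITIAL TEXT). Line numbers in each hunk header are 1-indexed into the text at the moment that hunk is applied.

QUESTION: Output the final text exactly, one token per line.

Answer: wxhti
isp
fhl
zve
agtb
mrsf
upoy
olspj
voa
sozpy
bdldt
uhws
obxi
rylyo

Derivation:
Hunk 1: at line 2 remove [eegmf,svho] add [voa] -> 8 lines: wxhti isp vxtn voa sozpy rxbp obxi rylyo
Hunk 2: at line 4 remove [rxbp] add [bdldt,uhws] -> 9 lines: wxhti isp vxtn voa sozpy bdldt uhws obxi rylyo
Hunk 3: at line 1 remove [vxtn] add [vkglc,olspj] -> 10 lines: wxhti isp vkglc olspj voa sozpy bdldt uhws obxi rylyo
Hunk 4: at line 1 remove [vkglc] add [fhl,zve,hshhl] -> 12 lines: wxhti isp fhl zve hshhl olspj voa sozpy bdldt uhws obxi rylyo
Hunk 5: at line 3 remove [hshhl] add [agtb,mrsf,upoy] -> 14 lines: wxhti isp fhl zve agtb mrsf upoy olspj voa sozpy bdldt uhws obxi rylyo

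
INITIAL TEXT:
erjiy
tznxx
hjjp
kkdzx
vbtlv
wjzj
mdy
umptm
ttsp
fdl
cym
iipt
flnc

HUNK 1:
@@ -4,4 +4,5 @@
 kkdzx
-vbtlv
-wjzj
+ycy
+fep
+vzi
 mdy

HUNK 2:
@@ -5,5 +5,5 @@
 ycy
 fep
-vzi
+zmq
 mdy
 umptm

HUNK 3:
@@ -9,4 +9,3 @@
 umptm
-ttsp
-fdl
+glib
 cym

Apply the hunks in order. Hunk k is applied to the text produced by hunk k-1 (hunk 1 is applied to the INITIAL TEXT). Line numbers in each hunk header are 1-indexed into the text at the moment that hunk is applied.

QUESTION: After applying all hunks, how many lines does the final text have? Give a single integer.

Hunk 1: at line 4 remove [vbtlv,wjzj] add [ycy,fep,vzi] -> 14 lines: erjiy tznxx hjjp kkdzx ycy fep vzi mdy umptm ttsp fdl cym iipt flnc
Hunk 2: at line 5 remove [vzi] add [zmq] -> 14 lines: erjiy tznxx hjjp kkdzx ycy fep zmq mdy umptm ttsp fdl cym iipt flnc
Hunk 3: at line 9 remove [ttsp,fdl] add [glib] -> 13 lines: erjiy tznxx hjjp kkdzx ycy fep zmq mdy umptm glib cym iipt flnc
Final line count: 13

Answer: 13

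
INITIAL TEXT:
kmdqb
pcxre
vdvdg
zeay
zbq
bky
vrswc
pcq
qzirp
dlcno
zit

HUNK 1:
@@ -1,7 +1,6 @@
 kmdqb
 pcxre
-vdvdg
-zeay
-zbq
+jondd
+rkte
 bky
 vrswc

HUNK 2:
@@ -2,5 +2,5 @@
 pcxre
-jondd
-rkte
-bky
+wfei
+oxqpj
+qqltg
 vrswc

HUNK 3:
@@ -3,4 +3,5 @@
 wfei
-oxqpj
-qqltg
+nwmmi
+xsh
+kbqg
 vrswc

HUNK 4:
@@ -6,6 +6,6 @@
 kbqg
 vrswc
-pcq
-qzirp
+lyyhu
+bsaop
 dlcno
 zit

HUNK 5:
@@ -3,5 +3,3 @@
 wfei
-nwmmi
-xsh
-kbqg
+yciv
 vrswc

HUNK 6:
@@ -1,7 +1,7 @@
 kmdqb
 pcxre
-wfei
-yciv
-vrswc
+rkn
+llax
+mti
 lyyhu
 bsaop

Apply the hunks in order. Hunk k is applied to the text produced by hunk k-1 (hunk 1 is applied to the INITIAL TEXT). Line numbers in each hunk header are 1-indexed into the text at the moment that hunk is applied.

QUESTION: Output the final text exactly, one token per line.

Hunk 1: at line 1 remove [vdvdg,zeay,zbq] add [jondd,rkte] -> 10 lines: kmdqb pcxre jondd rkte bky vrswc pcq qzirp dlcno zit
Hunk 2: at line 2 remove [jondd,rkte,bky] add [wfei,oxqpj,qqltg] -> 10 lines: kmdqb pcxre wfei oxqpj qqltg vrswc pcq qzirp dlcno zit
Hunk 3: at line 3 remove [oxqpj,qqltg] add [nwmmi,xsh,kbqg] -> 11 lines: kmdqb pcxre wfei nwmmi xsh kbqg vrswc pcq qzirp dlcno zit
Hunk 4: at line 6 remove [pcq,qzirp] add [lyyhu,bsaop] -> 11 lines: kmdqb pcxre wfei nwmmi xsh kbqg vrswc lyyhu bsaop dlcno zit
Hunk 5: at line 3 remove [nwmmi,xsh,kbqg] add [yciv] -> 9 lines: kmdqb pcxre wfei yciv vrswc lyyhu bsaop dlcno zit
Hunk 6: at line 1 remove [wfei,yciv,vrswc] add [rkn,llax,mti] -> 9 lines: kmdqb pcxre rkn llax mti lyyhu bsaop dlcno zit

Answer: kmdqb
pcxre
rkn
llax
mti
lyyhu
bsaop
dlcno
zit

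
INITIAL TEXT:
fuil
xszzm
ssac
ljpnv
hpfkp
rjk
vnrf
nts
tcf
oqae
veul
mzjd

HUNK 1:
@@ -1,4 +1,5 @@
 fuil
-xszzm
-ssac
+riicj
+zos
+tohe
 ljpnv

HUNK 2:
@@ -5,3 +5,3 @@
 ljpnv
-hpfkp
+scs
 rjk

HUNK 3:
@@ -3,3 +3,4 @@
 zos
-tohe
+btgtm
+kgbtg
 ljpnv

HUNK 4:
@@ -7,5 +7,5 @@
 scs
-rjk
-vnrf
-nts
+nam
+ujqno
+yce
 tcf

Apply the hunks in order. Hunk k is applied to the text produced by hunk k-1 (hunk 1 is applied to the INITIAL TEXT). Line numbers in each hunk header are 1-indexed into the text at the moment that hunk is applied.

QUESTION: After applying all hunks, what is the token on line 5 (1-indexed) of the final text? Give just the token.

Answer: kgbtg

Derivation:
Hunk 1: at line 1 remove [xszzm,ssac] add [riicj,zos,tohe] -> 13 lines: fuil riicj zos tohe ljpnv hpfkp rjk vnrf nts tcf oqae veul mzjd
Hunk 2: at line 5 remove [hpfkp] add [scs] -> 13 lines: fuil riicj zos tohe ljpnv scs rjk vnrf nts tcf oqae veul mzjd
Hunk 3: at line 3 remove [tohe] add [btgtm,kgbtg] -> 14 lines: fuil riicj zos btgtm kgbtg ljpnv scs rjk vnrf nts tcf oqae veul mzjd
Hunk 4: at line 7 remove [rjk,vnrf,nts] add [nam,ujqno,yce] -> 14 lines: fuil riicj zos btgtm kgbtg ljpnv scs nam ujqno yce tcf oqae veul mzjd
Final line 5: kgbtg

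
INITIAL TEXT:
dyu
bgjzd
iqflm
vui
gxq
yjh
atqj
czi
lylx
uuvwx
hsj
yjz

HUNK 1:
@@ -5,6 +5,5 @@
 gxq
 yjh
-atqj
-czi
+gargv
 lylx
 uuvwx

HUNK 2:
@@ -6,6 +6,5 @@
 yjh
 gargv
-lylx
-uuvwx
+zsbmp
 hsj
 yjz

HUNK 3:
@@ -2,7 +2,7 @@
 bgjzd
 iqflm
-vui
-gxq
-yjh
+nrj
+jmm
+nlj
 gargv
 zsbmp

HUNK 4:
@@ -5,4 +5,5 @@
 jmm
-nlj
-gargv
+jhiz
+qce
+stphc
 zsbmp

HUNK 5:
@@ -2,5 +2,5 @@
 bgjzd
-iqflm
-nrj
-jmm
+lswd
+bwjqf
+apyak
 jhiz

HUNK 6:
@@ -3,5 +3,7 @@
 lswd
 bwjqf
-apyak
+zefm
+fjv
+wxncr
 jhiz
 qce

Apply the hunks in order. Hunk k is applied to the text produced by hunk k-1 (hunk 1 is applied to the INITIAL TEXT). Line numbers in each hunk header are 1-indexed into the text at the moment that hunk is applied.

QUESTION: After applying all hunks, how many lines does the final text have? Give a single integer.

Hunk 1: at line 5 remove [atqj,czi] add [gargv] -> 11 lines: dyu bgjzd iqflm vui gxq yjh gargv lylx uuvwx hsj yjz
Hunk 2: at line 6 remove [lylx,uuvwx] add [zsbmp] -> 10 lines: dyu bgjzd iqflm vui gxq yjh gargv zsbmp hsj yjz
Hunk 3: at line 2 remove [vui,gxq,yjh] add [nrj,jmm,nlj] -> 10 lines: dyu bgjzd iqflm nrj jmm nlj gargv zsbmp hsj yjz
Hunk 4: at line 5 remove [nlj,gargv] add [jhiz,qce,stphc] -> 11 lines: dyu bgjzd iqflm nrj jmm jhiz qce stphc zsbmp hsj yjz
Hunk 5: at line 2 remove [iqflm,nrj,jmm] add [lswd,bwjqf,apyak] -> 11 lines: dyu bgjzd lswd bwjqf apyak jhiz qce stphc zsbmp hsj yjz
Hunk 6: at line 3 remove [apyak] add [zefm,fjv,wxncr] -> 13 lines: dyu bgjzd lswd bwjqf zefm fjv wxncr jhiz qce stphc zsbmp hsj yjz
Final line count: 13

Answer: 13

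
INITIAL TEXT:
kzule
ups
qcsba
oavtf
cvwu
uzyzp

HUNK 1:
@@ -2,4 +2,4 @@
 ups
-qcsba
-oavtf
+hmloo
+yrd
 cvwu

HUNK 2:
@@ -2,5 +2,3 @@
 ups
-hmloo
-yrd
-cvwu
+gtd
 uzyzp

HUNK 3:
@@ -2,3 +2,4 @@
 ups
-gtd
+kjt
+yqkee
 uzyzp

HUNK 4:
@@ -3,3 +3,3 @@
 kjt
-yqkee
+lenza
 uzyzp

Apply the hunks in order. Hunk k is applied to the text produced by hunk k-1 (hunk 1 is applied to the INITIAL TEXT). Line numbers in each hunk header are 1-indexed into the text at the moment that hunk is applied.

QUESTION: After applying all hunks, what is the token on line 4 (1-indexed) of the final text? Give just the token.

Answer: lenza

Derivation:
Hunk 1: at line 2 remove [qcsba,oavtf] add [hmloo,yrd] -> 6 lines: kzule ups hmloo yrd cvwu uzyzp
Hunk 2: at line 2 remove [hmloo,yrd,cvwu] add [gtd] -> 4 lines: kzule ups gtd uzyzp
Hunk 3: at line 2 remove [gtd] add [kjt,yqkee] -> 5 lines: kzule ups kjt yqkee uzyzp
Hunk 4: at line 3 remove [yqkee] add [lenza] -> 5 lines: kzule ups kjt lenza uzyzp
Final line 4: lenza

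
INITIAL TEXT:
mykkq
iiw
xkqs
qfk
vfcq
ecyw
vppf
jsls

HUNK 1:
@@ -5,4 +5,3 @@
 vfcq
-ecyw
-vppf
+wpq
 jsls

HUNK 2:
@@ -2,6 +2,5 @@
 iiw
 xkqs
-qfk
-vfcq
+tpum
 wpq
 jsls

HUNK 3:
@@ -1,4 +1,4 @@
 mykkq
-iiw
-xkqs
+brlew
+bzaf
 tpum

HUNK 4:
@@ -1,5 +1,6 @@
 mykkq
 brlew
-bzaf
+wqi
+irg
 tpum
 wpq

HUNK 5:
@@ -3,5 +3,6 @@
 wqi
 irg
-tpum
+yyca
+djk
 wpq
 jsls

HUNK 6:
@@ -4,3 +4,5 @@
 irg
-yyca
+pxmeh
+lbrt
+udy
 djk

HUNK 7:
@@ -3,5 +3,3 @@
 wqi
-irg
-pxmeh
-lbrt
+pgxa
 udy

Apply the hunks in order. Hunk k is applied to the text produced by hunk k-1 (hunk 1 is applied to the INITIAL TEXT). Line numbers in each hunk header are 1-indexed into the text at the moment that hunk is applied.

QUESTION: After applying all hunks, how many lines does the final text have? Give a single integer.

Hunk 1: at line 5 remove [ecyw,vppf] add [wpq] -> 7 lines: mykkq iiw xkqs qfk vfcq wpq jsls
Hunk 2: at line 2 remove [qfk,vfcq] add [tpum] -> 6 lines: mykkq iiw xkqs tpum wpq jsls
Hunk 3: at line 1 remove [iiw,xkqs] add [brlew,bzaf] -> 6 lines: mykkq brlew bzaf tpum wpq jsls
Hunk 4: at line 1 remove [bzaf] add [wqi,irg] -> 7 lines: mykkq brlew wqi irg tpum wpq jsls
Hunk 5: at line 3 remove [tpum] add [yyca,djk] -> 8 lines: mykkq brlew wqi irg yyca djk wpq jsls
Hunk 6: at line 4 remove [yyca] add [pxmeh,lbrt,udy] -> 10 lines: mykkq brlew wqi irg pxmeh lbrt udy djk wpq jsls
Hunk 7: at line 3 remove [irg,pxmeh,lbrt] add [pgxa] -> 8 lines: mykkq brlew wqi pgxa udy djk wpq jsls
Final line count: 8

Answer: 8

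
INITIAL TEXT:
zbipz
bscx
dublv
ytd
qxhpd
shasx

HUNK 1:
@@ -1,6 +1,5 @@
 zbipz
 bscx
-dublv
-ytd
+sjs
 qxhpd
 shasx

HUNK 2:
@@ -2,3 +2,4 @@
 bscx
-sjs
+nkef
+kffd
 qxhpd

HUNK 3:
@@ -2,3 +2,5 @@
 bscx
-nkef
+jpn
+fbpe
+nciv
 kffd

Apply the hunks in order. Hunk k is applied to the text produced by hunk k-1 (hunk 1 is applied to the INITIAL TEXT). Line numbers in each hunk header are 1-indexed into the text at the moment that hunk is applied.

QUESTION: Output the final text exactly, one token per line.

Answer: zbipz
bscx
jpn
fbpe
nciv
kffd
qxhpd
shasx

Derivation:
Hunk 1: at line 1 remove [dublv,ytd] add [sjs] -> 5 lines: zbipz bscx sjs qxhpd shasx
Hunk 2: at line 2 remove [sjs] add [nkef,kffd] -> 6 lines: zbipz bscx nkef kffd qxhpd shasx
Hunk 3: at line 2 remove [nkef] add [jpn,fbpe,nciv] -> 8 lines: zbipz bscx jpn fbpe nciv kffd qxhpd shasx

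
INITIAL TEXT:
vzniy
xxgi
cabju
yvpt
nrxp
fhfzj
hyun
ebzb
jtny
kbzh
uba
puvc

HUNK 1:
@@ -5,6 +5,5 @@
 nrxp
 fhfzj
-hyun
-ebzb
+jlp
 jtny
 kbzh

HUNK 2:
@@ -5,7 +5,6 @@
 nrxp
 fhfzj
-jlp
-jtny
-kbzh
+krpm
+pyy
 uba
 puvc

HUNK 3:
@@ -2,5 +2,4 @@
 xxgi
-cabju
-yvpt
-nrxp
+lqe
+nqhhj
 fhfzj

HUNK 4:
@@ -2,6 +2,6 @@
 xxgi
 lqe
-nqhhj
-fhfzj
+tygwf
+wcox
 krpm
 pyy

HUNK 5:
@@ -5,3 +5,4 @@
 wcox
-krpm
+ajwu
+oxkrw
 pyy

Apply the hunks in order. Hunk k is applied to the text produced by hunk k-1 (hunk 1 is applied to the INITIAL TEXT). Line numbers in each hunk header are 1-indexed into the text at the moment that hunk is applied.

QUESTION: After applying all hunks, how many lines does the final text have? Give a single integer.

Answer: 10

Derivation:
Hunk 1: at line 5 remove [hyun,ebzb] add [jlp] -> 11 lines: vzniy xxgi cabju yvpt nrxp fhfzj jlp jtny kbzh uba puvc
Hunk 2: at line 5 remove [jlp,jtny,kbzh] add [krpm,pyy] -> 10 lines: vzniy xxgi cabju yvpt nrxp fhfzj krpm pyy uba puvc
Hunk 3: at line 2 remove [cabju,yvpt,nrxp] add [lqe,nqhhj] -> 9 lines: vzniy xxgi lqe nqhhj fhfzj krpm pyy uba puvc
Hunk 4: at line 2 remove [nqhhj,fhfzj] add [tygwf,wcox] -> 9 lines: vzniy xxgi lqe tygwf wcox krpm pyy uba puvc
Hunk 5: at line 5 remove [krpm] add [ajwu,oxkrw] -> 10 lines: vzniy xxgi lqe tygwf wcox ajwu oxkrw pyy uba puvc
Final line count: 10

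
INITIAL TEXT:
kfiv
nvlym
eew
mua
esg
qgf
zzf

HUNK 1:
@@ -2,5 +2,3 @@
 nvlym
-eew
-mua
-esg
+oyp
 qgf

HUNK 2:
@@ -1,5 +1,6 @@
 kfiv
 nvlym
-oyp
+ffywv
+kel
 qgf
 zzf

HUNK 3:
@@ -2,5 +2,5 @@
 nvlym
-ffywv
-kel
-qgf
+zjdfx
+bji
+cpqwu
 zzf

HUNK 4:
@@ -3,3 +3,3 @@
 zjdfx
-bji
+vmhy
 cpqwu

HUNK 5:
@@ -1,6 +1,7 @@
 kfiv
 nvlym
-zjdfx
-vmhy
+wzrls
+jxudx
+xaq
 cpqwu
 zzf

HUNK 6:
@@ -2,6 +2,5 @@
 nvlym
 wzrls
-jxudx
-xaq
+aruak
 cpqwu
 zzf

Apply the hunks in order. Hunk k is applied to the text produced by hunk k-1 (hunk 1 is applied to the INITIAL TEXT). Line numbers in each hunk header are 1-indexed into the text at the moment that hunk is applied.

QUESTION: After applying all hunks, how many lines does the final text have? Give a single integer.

Answer: 6

Derivation:
Hunk 1: at line 2 remove [eew,mua,esg] add [oyp] -> 5 lines: kfiv nvlym oyp qgf zzf
Hunk 2: at line 1 remove [oyp] add [ffywv,kel] -> 6 lines: kfiv nvlym ffywv kel qgf zzf
Hunk 3: at line 2 remove [ffywv,kel,qgf] add [zjdfx,bji,cpqwu] -> 6 lines: kfiv nvlym zjdfx bji cpqwu zzf
Hunk 4: at line 3 remove [bji] add [vmhy] -> 6 lines: kfiv nvlym zjdfx vmhy cpqwu zzf
Hunk 5: at line 1 remove [zjdfx,vmhy] add [wzrls,jxudx,xaq] -> 7 lines: kfiv nvlym wzrls jxudx xaq cpqwu zzf
Hunk 6: at line 2 remove [jxudx,xaq] add [aruak] -> 6 lines: kfiv nvlym wzrls aruak cpqwu zzf
Final line count: 6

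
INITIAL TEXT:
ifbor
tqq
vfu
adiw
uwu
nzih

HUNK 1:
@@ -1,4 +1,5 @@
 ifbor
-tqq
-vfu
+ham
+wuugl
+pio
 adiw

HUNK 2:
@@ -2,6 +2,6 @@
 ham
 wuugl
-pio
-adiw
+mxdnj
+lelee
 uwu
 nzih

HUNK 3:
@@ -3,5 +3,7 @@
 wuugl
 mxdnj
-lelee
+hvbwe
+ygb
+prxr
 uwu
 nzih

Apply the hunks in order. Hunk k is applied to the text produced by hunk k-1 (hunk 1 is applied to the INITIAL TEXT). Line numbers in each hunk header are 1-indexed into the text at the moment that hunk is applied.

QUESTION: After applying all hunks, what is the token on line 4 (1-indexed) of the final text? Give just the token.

Answer: mxdnj

Derivation:
Hunk 1: at line 1 remove [tqq,vfu] add [ham,wuugl,pio] -> 7 lines: ifbor ham wuugl pio adiw uwu nzih
Hunk 2: at line 2 remove [pio,adiw] add [mxdnj,lelee] -> 7 lines: ifbor ham wuugl mxdnj lelee uwu nzih
Hunk 3: at line 3 remove [lelee] add [hvbwe,ygb,prxr] -> 9 lines: ifbor ham wuugl mxdnj hvbwe ygb prxr uwu nzih
Final line 4: mxdnj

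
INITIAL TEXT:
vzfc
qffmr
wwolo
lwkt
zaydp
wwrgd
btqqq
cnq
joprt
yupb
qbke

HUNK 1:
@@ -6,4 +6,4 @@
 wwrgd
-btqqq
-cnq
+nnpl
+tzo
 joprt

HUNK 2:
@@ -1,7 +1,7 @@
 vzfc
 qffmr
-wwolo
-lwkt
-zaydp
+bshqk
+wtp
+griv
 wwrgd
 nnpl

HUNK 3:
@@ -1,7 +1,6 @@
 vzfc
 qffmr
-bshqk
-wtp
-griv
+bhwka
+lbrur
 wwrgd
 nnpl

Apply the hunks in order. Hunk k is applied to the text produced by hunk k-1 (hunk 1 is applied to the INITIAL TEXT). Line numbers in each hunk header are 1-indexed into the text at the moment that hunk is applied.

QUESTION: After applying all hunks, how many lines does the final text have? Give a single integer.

Hunk 1: at line 6 remove [btqqq,cnq] add [nnpl,tzo] -> 11 lines: vzfc qffmr wwolo lwkt zaydp wwrgd nnpl tzo joprt yupb qbke
Hunk 2: at line 1 remove [wwolo,lwkt,zaydp] add [bshqk,wtp,griv] -> 11 lines: vzfc qffmr bshqk wtp griv wwrgd nnpl tzo joprt yupb qbke
Hunk 3: at line 1 remove [bshqk,wtp,griv] add [bhwka,lbrur] -> 10 lines: vzfc qffmr bhwka lbrur wwrgd nnpl tzo joprt yupb qbke
Final line count: 10

Answer: 10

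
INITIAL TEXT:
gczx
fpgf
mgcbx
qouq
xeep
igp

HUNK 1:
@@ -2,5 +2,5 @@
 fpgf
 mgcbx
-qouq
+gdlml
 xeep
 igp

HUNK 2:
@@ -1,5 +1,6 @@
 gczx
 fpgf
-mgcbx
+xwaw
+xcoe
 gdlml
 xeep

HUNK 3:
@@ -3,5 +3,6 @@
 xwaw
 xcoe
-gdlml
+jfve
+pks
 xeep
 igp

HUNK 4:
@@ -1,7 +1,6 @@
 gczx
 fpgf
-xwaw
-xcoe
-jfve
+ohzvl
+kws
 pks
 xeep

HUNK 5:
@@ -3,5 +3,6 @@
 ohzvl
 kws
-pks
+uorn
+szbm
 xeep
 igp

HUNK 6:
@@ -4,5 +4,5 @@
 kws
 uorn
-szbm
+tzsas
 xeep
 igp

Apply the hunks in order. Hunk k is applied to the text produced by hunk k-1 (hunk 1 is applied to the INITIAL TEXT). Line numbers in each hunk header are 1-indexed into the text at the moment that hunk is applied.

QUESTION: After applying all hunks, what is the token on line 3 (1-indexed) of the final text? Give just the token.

Hunk 1: at line 2 remove [qouq] add [gdlml] -> 6 lines: gczx fpgf mgcbx gdlml xeep igp
Hunk 2: at line 1 remove [mgcbx] add [xwaw,xcoe] -> 7 lines: gczx fpgf xwaw xcoe gdlml xeep igp
Hunk 3: at line 3 remove [gdlml] add [jfve,pks] -> 8 lines: gczx fpgf xwaw xcoe jfve pks xeep igp
Hunk 4: at line 1 remove [xwaw,xcoe,jfve] add [ohzvl,kws] -> 7 lines: gczx fpgf ohzvl kws pks xeep igp
Hunk 5: at line 3 remove [pks] add [uorn,szbm] -> 8 lines: gczx fpgf ohzvl kws uorn szbm xeep igp
Hunk 6: at line 4 remove [szbm] add [tzsas] -> 8 lines: gczx fpgf ohzvl kws uorn tzsas xeep igp
Final line 3: ohzvl

Answer: ohzvl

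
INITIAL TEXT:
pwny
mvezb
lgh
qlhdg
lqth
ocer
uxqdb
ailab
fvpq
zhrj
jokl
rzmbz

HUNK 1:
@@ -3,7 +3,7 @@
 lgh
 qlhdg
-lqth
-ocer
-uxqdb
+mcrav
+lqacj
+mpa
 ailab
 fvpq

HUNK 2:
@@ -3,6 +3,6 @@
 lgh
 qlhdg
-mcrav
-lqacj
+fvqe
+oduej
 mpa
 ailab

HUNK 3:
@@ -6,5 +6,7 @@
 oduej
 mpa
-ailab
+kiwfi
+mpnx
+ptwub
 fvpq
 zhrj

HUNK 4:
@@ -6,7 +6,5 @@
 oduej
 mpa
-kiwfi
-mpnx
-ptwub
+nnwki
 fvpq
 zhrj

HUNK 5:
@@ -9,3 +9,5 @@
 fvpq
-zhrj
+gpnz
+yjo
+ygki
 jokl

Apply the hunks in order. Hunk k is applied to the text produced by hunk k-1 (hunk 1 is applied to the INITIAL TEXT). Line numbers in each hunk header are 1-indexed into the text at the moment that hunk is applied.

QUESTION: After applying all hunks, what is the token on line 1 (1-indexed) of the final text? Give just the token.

Answer: pwny

Derivation:
Hunk 1: at line 3 remove [lqth,ocer,uxqdb] add [mcrav,lqacj,mpa] -> 12 lines: pwny mvezb lgh qlhdg mcrav lqacj mpa ailab fvpq zhrj jokl rzmbz
Hunk 2: at line 3 remove [mcrav,lqacj] add [fvqe,oduej] -> 12 lines: pwny mvezb lgh qlhdg fvqe oduej mpa ailab fvpq zhrj jokl rzmbz
Hunk 3: at line 6 remove [ailab] add [kiwfi,mpnx,ptwub] -> 14 lines: pwny mvezb lgh qlhdg fvqe oduej mpa kiwfi mpnx ptwub fvpq zhrj jokl rzmbz
Hunk 4: at line 6 remove [kiwfi,mpnx,ptwub] add [nnwki] -> 12 lines: pwny mvezb lgh qlhdg fvqe oduej mpa nnwki fvpq zhrj jokl rzmbz
Hunk 5: at line 9 remove [zhrj] add [gpnz,yjo,ygki] -> 14 lines: pwny mvezb lgh qlhdg fvqe oduej mpa nnwki fvpq gpnz yjo ygki jokl rzmbz
Final line 1: pwny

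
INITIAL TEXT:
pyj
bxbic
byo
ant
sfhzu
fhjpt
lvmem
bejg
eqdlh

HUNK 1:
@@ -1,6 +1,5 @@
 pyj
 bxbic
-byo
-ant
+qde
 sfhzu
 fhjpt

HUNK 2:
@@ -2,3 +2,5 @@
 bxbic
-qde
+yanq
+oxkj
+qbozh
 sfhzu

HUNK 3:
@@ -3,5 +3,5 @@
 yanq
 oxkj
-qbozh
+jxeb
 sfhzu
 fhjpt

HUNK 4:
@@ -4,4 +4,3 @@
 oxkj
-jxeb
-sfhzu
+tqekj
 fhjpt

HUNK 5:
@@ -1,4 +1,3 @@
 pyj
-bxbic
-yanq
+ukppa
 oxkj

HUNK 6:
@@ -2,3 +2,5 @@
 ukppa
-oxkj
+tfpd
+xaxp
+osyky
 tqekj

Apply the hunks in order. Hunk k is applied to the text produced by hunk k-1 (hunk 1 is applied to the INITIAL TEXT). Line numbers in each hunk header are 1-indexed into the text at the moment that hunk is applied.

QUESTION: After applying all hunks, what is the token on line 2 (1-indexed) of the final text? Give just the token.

Hunk 1: at line 1 remove [byo,ant] add [qde] -> 8 lines: pyj bxbic qde sfhzu fhjpt lvmem bejg eqdlh
Hunk 2: at line 2 remove [qde] add [yanq,oxkj,qbozh] -> 10 lines: pyj bxbic yanq oxkj qbozh sfhzu fhjpt lvmem bejg eqdlh
Hunk 3: at line 3 remove [qbozh] add [jxeb] -> 10 lines: pyj bxbic yanq oxkj jxeb sfhzu fhjpt lvmem bejg eqdlh
Hunk 4: at line 4 remove [jxeb,sfhzu] add [tqekj] -> 9 lines: pyj bxbic yanq oxkj tqekj fhjpt lvmem bejg eqdlh
Hunk 5: at line 1 remove [bxbic,yanq] add [ukppa] -> 8 lines: pyj ukppa oxkj tqekj fhjpt lvmem bejg eqdlh
Hunk 6: at line 2 remove [oxkj] add [tfpd,xaxp,osyky] -> 10 lines: pyj ukppa tfpd xaxp osyky tqekj fhjpt lvmem bejg eqdlh
Final line 2: ukppa

Answer: ukppa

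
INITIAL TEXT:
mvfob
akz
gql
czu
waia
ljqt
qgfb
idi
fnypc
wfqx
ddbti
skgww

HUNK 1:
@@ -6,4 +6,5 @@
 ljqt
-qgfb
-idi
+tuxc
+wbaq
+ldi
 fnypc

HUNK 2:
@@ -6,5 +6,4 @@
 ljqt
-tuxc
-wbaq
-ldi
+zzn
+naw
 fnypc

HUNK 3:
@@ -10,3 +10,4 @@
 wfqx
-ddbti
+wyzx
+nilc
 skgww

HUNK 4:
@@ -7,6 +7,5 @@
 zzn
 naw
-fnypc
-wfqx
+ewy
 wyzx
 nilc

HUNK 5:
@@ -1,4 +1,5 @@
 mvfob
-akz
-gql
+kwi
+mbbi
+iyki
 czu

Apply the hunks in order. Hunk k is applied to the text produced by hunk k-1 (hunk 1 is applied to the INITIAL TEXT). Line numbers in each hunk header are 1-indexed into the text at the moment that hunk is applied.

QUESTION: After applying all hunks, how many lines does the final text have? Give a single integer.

Answer: 13

Derivation:
Hunk 1: at line 6 remove [qgfb,idi] add [tuxc,wbaq,ldi] -> 13 lines: mvfob akz gql czu waia ljqt tuxc wbaq ldi fnypc wfqx ddbti skgww
Hunk 2: at line 6 remove [tuxc,wbaq,ldi] add [zzn,naw] -> 12 lines: mvfob akz gql czu waia ljqt zzn naw fnypc wfqx ddbti skgww
Hunk 3: at line 10 remove [ddbti] add [wyzx,nilc] -> 13 lines: mvfob akz gql czu waia ljqt zzn naw fnypc wfqx wyzx nilc skgww
Hunk 4: at line 7 remove [fnypc,wfqx] add [ewy] -> 12 lines: mvfob akz gql czu waia ljqt zzn naw ewy wyzx nilc skgww
Hunk 5: at line 1 remove [akz,gql] add [kwi,mbbi,iyki] -> 13 lines: mvfob kwi mbbi iyki czu waia ljqt zzn naw ewy wyzx nilc skgww
Final line count: 13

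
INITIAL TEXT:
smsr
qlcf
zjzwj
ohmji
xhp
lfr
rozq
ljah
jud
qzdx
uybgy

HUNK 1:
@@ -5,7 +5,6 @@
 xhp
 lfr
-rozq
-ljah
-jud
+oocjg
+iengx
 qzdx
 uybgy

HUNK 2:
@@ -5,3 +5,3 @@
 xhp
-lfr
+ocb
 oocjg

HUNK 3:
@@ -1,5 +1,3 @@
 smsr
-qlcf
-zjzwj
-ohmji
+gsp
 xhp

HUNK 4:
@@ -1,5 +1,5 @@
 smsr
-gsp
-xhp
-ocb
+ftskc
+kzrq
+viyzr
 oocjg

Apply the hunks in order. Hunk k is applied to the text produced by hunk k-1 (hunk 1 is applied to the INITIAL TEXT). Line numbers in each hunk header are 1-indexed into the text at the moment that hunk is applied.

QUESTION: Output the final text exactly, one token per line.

Hunk 1: at line 5 remove [rozq,ljah,jud] add [oocjg,iengx] -> 10 lines: smsr qlcf zjzwj ohmji xhp lfr oocjg iengx qzdx uybgy
Hunk 2: at line 5 remove [lfr] add [ocb] -> 10 lines: smsr qlcf zjzwj ohmji xhp ocb oocjg iengx qzdx uybgy
Hunk 3: at line 1 remove [qlcf,zjzwj,ohmji] add [gsp] -> 8 lines: smsr gsp xhp ocb oocjg iengx qzdx uybgy
Hunk 4: at line 1 remove [gsp,xhp,ocb] add [ftskc,kzrq,viyzr] -> 8 lines: smsr ftskc kzrq viyzr oocjg iengx qzdx uybgy

Answer: smsr
ftskc
kzrq
viyzr
oocjg
iengx
qzdx
uybgy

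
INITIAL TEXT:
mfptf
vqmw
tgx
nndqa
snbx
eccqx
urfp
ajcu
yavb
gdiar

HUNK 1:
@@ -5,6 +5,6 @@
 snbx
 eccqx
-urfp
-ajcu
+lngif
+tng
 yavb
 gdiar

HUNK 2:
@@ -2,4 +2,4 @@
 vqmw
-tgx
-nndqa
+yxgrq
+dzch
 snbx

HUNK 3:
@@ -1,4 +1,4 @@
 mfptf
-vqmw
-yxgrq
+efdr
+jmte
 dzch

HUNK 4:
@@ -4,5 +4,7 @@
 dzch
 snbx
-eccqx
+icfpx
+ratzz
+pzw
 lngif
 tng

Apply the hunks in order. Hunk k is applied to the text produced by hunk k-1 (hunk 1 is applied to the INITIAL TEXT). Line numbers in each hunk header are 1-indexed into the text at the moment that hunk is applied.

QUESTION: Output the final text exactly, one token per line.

Answer: mfptf
efdr
jmte
dzch
snbx
icfpx
ratzz
pzw
lngif
tng
yavb
gdiar

Derivation:
Hunk 1: at line 5 remove [urfp,ajcu] add [lngif,tng] -> 10 lines: mfptf vqmw tgx nndqa snbx eccqx lngif tng yavb gdiar
Hunk 2: at line 2 remove [tgx,nndqa] add [yxgrq,dzch] -> 10 lines: mfptf vqmw yxgrq dzch snbx eccqx lngif tng yavb gdiar
Hunk 3: at line 1 remove [vqmw,yxgrq] add [efdr,jmte] -> 10 lines: mfptf efdr jmte dzch snbx eccqx lngif tng yavb gdiar
Hunk 4: at line 4 remove [eccqx] add [icfpx,ratzz,pzw] -> 12 lines: mfptf efdr jmte dzch snbx icfpx ratzz pzw lngif tng yavb gdiar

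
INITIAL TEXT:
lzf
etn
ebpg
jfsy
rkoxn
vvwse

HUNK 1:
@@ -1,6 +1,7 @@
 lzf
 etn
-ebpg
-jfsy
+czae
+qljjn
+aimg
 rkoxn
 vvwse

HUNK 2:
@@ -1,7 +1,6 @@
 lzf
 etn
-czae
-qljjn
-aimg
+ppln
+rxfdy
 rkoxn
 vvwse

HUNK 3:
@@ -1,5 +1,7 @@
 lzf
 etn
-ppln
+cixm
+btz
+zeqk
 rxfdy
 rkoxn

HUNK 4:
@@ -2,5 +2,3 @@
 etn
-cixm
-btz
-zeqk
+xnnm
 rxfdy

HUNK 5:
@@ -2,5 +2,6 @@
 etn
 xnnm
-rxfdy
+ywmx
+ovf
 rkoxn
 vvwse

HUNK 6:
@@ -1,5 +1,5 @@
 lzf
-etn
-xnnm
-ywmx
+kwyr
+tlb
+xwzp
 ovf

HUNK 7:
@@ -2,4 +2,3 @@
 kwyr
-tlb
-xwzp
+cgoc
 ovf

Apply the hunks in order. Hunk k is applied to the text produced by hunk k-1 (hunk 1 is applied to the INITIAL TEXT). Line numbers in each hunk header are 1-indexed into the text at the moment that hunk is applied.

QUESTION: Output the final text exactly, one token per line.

Hunk 1: at line 1 remove [ebpg,jfsy] add [czae,qljjn,aimg] -> 7 lines: lzf etn czae qljjn aimg rkoxn vvwse
Hunk 2: at line 1 remove [czae,qljjn,aimg] add [ppln,rxfdy] -> 6 lines: lzf etn ppln rxfdy rkoxn vvwse
Hunk 3: at line 1 remove [ppln] add [cixm,btz,zeqk] -> 8 lines: lzf etn cixm btz zeqk rxfdy rkoxn vvwse
Hunk 4: at line 2 remove [cixm,btz,zeqk] add [xnnm] -> 6 lines: lzf etn xnnm rxfdy rkoxn vvwse
Hunk 5: at line 2 remove [rxfdy] add [ywmx,ovf] -> 7 lines: lzf etn xnnm ywmx ovf rkoxn vvwse
Hunk 6: at line 1 remove [etn,xnnm,ywmx] add [kwyr,tlb,xwzp] -> 7 lines: lzf kwyr tlb xwzp ovf rkoxn vvwse
Hunk 7: at line 2 remove [tlb,xwzp] add [cgoc] -> 6 lines: lzf kwyr cgoc ovf rkoxn vvwse

Answer: lzf
kwyr
cgoc
ovf
rkoxn
vvwse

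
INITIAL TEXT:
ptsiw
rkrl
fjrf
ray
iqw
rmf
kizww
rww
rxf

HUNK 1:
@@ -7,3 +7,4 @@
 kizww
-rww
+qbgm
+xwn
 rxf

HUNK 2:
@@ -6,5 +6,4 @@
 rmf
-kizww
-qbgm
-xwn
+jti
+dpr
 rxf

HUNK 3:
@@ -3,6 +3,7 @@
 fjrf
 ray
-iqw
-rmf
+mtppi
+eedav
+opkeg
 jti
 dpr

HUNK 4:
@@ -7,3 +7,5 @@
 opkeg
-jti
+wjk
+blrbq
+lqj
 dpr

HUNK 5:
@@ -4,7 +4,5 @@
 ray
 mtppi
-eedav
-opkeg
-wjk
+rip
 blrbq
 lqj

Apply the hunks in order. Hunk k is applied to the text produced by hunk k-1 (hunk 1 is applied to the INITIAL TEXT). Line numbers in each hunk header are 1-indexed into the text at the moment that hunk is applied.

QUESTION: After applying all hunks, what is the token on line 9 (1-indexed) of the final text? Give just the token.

Hunk 1: at line 7 remove [rww] add [qbgm,xwn] -> 10 lines: ptsiw rkrl fjrf ray iqw rmf kizww qbgm xwn rxf
Hunk 2: at line 6 remove [kizww,qbgm,xwn] add [jti,dpr] -> 9 lines: ptsiw rkrl fjrf ray iqw rmf jti dpr rxf
Hunk 3: at line 3 remove [iqw,rmf] add [mtppi,eedav,opkeg] -> 10 lines: ptsiw rkrl fjrf ray mtppi eedav opkeg jti dpr rxf
Hunk 4: at line 7 remove [jti] add [wjk,blrbq,lqj] -> 12 lines: ptsiw rkrl fjrf ray mtppi eedav opkeg wjk blrbq lqj dpr rxf
Hunk 5: at line 4 remove [eedav,opkeg,wjk] add [rip] -> 10 lines: ptsiw rkrl fjrf ray mtppi rip blrbq lqj dpr rxf
Final line 9: dpr

Answer: dpr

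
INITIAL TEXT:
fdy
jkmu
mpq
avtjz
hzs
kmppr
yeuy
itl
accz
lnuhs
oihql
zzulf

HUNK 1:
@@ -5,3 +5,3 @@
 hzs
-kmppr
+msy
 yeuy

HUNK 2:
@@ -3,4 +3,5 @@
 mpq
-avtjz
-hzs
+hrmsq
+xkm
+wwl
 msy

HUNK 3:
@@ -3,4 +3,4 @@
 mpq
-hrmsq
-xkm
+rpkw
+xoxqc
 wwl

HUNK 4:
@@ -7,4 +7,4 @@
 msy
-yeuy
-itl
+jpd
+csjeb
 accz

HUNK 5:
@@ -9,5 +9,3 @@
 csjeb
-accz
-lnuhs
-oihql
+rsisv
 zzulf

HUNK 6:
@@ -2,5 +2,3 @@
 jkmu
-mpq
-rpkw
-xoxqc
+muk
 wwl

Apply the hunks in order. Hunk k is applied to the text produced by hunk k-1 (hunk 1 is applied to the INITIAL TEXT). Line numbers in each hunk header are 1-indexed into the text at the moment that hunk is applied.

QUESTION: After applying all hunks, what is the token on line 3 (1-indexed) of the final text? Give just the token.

Hunk 1: at line 5 remove [kmppr] add [msy] -> 12 lines: fdy jkmu mpq avtjz hzs msy yeuy itl accz lnuhs oihql zzulf
Hunk 2: at line 3 remove [avtjz,hzs] add [hrmsq,xkm,wwl] -> 13 lines: fdy jkmu mpq hrmsq xkm wwl msy yeuy itl accz lnuhs oihql zzulf
Hunk 3: at line 3 remove [hrmsq,xkm] add [rpkw,xoxqc] -> 13 lines: fdy jkmu mpq rpkw xoxqc wwl msy yeuy itl accz lnuhs oihql zzulf
Hunk 4: at line 7 remove [yeuy,itl] add [jpd,csjeb] -> 13 lines: fdy jkmu mpq rpkw xoxqc wwl msy jpd csjeb accz lnuhs oihql zzulf
Hunk 5: at line 9 remove [accz,lnuhs,oihql] add [rsisv] -> 11 lines: fdy jkmu mpq rpkw xoxqc wwl msy jpd csjeb rsisv zzulf
Hunk 6: at line 2 remove [mpq,rpkw,xoxqc] add [muk] -> 9 lines: fdy jkmu muk wwl msy jpd csjeb rsisv zzulf
Final line 3: muk

Answer: muk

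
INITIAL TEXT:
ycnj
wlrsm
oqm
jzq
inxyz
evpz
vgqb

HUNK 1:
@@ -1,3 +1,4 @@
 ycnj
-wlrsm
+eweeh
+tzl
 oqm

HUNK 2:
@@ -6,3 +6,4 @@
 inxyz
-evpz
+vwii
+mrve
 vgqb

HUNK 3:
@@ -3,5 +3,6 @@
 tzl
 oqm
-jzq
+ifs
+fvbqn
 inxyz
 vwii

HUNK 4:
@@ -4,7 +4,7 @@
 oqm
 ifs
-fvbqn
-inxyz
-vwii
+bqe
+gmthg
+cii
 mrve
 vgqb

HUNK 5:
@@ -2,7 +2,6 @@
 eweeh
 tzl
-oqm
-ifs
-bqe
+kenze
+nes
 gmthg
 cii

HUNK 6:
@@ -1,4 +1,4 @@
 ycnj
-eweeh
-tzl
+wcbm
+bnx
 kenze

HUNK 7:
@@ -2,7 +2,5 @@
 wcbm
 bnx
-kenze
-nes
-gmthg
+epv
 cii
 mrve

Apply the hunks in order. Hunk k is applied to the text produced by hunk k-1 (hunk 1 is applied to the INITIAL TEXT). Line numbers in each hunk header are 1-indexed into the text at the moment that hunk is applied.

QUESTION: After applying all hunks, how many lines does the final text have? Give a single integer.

Hunk 1: at line 1 remove [wlrsm] add [eweeh,tzl] -> 8 lines: ycnj eweeh tzl oqm jzq inxyz evpz vgqb
Hunk 2: at line 6 remove [evpz] add [vwii,mrve] -> 9 lines: ycnj eweeh tzl oqm jzq inxyz vwii mrve vgqb
Hunk 3: at line 3 remove [jzq] add [ifs,fvbqn] -> 10 lines: ycnj eweeh tzl oqm ifs fvbqn inxyz vwii mrve vgqb
Hunk 4: at line 4 remove [fvbqn,inxyz,vwii] add [bqe,gmthg,cii] -> 10 lines: ycnj eweeh tzl oqm ifs bqe gmthg cii mrve vgqb
Hunk 5: at line 2 remove [oqm,ifs,bqe] add [kenze,nes] -> 9 lines: ycnj eweeh tzl kenze nes gmthg cii mrve vgqb
Hunk 6: at line 1 remove [eweeh,tzl] add [wcbm,bnx] -> 9 lines: ycnj wcbm bnx kenze nes gmthg cii mrve vgqb
Hunk 7: at line 2 remove [kenze,nes,gmthg] add [epv] -> 7 lines: ycnj wcbm bnx epv cii mrve vgqb
Final line count: 7

Answer: 7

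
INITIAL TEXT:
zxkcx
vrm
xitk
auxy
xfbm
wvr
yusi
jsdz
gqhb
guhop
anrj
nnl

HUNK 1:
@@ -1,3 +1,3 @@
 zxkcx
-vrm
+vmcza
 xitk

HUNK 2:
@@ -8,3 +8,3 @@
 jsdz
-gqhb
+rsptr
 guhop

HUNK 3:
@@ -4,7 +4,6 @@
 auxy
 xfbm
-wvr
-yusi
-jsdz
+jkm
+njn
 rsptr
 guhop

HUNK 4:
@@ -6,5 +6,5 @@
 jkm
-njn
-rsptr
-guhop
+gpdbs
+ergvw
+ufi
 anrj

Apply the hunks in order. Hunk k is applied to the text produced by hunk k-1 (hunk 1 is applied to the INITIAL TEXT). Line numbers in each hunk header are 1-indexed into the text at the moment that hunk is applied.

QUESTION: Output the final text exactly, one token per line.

Answer: zxkcx
vmcza
xitk
auxy
xfbm
jkm
gpdbs
ergvw
ufi
anrj
nnl

Derivation:
Hunk 1: at line 1 remove [vrm] add [vmcza] -> 12 lines: zxkcx vmcza xitk auxy xfbm wvr yusi jsdz gqhb guhop anrj nnl
Hunk 2: at line 8 remove [gqhb] add [rsptr] -> 12 lines: zxkcx vmcza xitk auxy xfbm wvr yusi jsdz rsptr guhop anrj nnl
Hunk 3: at line 4 remove [wvr,yusi,jsdz] add [jkm,njn] -> 11 lines: zxkcx vmcza xitk auxy xfbm jkm njn rsptr guhop anrj nnl
Hunk 4: at line 6 remove [njn,rsptr,guhop] add [gpdbs,ergvw,ufi] -> 11 lines: zxkcx vmcza xitk auxy xfbm jkm gpdbs ergvw ufi anrj nnl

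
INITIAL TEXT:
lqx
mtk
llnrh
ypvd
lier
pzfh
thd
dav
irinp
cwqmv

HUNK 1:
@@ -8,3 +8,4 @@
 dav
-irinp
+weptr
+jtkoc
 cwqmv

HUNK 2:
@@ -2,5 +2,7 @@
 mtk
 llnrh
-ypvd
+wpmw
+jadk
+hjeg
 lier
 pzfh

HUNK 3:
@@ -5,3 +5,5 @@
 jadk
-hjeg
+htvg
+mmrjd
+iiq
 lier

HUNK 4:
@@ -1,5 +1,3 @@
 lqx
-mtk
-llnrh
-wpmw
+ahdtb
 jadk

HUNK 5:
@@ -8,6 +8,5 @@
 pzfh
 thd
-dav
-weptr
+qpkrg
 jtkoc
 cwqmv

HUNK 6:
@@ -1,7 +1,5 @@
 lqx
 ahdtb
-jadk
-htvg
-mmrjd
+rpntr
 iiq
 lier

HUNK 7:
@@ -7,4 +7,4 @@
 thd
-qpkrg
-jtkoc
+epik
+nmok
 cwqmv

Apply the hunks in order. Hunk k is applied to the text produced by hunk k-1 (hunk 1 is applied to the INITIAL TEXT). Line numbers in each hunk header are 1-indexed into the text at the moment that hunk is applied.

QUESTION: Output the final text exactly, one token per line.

Hunk 1: at line 8 remove [irinp] add [weptr,jtkoc] -> 11 lines: lqx mtk llnrh ypvd lier pzfh thd dav weptr jtkoc cwqmv
Hunk 2: at line 2 remove [ypvd] add [wpmw,jadk,hjeg] -> 13 lines: lqx mtk llnrh wpmw jadk hjeg lier pzfh thd dav weptr jtkoc cwqmv
Hunk 3: at line 5 remove [hjeg] add [htvg,mmrjd,iiq] -> 15 lines: lqx mtk llnrh wpmw jadk htvg mmrjd iiq lier pzfh thd dav weptr jtkoc cwqmv
Hunk 4: at line 1 remove [mtk,llnrh,wpmw] add [ahdtb] -> 13 lines: lqx ahdtb jadk htvg mmrjd iiq lier pzfh thd dav weptr jtkoc cwqmv
Hunk 5: at line 8 remove [dav,weptr] add [qpkrg] -> 12 lines: lqx ahdtb jadk htvg mmrjd iiq lier pzfh thd qpkrg jtkoc cwqmv
Hunk 6: at line 1 remove [jadk,htvg,mmrjd] add [rpntr] -> 10 lines: lqx ahdtb rpntr iiq lier pzfh thd qpkrg jtkoc cwqmv
Hunk 7: at line 7 remove [qpkrg,jtkoc] add [epik,nmok] -> 10 lines: lqx ahdtb rpntr iiq lier pzfh thd epik nmok cwqmv

Answer: lqx
ahdtb
rpntr
iiq
lier
pzfh
thd
epik
nmok
cwqmv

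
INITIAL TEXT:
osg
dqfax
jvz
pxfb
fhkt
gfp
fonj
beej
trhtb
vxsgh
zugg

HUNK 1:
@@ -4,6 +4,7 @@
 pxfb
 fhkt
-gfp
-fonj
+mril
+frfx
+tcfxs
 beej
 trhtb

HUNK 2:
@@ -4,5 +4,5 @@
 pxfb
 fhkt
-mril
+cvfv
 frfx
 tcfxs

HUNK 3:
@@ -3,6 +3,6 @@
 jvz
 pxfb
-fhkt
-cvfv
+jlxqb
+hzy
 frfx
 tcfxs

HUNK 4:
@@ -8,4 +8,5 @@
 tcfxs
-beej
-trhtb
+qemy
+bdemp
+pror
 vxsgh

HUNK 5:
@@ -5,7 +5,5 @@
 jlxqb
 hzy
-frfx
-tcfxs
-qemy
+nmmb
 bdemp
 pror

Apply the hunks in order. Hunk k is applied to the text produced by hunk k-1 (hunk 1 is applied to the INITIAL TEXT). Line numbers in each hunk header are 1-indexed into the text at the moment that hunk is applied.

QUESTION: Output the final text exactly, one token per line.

Hunk 1: at line 4 remove [gfp,fonj] add [mril,frfx,tcfxs] -> 12 lines: osg dqfax jvz pxfb fhkt mril frfx tcfxs beej trhtb vxsgh zugg
Hunk 2: at line 4 remove [mril] add [cvfv] -> 12 lines: osg dqfax jvz pxfb fhkt cvfv frfx tcfxs beej trhtb vxsgh zugg
Hunk 3: at line 3 remove [fhkt,cvfv] add [jlxqb,hzy] -> 12 lines: osg dqfax jvz pxfb jlxqb hzy frfx tcfxs beej trhtb vxsgh zugg
Hunk 4: at line 8 remove [beej,trhtb] add [qemy,bdemp,pror] -> 13 lines: osg dqfax jvz pxfb jlxqb hzy frfx tcfxs qemy bdemp pror vxsgh zugg
Hunk 5: at line 5 remove [frfx,tcfxs,qemy] add [nmmb] -> 11 lines: osg dqfax jvz pxfb jlxqb hzy nmmb bdemp pror vxsgh zugg

Answer: osg
dqfax
jvz
pxfb
jlxqb
hzy
nmmb
bdemp
pror
vxsgh
zugg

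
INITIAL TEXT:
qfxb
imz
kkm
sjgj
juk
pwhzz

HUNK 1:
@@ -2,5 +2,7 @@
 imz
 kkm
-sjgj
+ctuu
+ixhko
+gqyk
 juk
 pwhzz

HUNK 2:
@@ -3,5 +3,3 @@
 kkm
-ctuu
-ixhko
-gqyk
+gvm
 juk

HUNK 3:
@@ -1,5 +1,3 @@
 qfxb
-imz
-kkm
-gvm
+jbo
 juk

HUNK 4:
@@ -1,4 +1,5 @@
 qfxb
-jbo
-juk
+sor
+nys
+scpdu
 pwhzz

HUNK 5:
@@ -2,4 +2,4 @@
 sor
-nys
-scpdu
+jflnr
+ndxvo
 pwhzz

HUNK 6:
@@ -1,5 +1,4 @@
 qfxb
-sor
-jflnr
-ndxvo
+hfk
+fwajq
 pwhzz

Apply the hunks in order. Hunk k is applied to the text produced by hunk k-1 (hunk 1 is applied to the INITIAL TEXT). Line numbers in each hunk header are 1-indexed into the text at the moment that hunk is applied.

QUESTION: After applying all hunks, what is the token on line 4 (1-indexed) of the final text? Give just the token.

Answer: pwhzz

Derivation:
Hunk 1: at line 2 remove [sjgj] add [ctuu,ixhko,gqyk] -> 8 lines: qfxb imz kkm ctuu ixhko gqyk juk pwhzz
Hunk 2: at line 3 remove [ctuu,ixhko,gqyk] add [gvm] -> 6 lines: qfxb imz kkm gvm juk pwhzz
Hunk 3: at line 1 remove [imz,kkm,gvm] add [jbo] -> 4 lines: qfxb jbo juk pwhzz
Hunk 4: at line 1 remove [jbo,juk] add [sor,nys,scpdu] -> 5 lines: qfxb sor nys scpdu pwhzz
Hunk 5: at line 2 remove [nys,scpdu] add [jflnr,ndxvo] -> 5 lines: qfxb sor jflnr ndxvo pwhzz
Hunk 6: at line 1 remove [sor,jflnr,ndxvo] add [hfk,fwajq] -> 4 lines: qfxb hfk fwajq pwhzz
Final line 4: pwhzz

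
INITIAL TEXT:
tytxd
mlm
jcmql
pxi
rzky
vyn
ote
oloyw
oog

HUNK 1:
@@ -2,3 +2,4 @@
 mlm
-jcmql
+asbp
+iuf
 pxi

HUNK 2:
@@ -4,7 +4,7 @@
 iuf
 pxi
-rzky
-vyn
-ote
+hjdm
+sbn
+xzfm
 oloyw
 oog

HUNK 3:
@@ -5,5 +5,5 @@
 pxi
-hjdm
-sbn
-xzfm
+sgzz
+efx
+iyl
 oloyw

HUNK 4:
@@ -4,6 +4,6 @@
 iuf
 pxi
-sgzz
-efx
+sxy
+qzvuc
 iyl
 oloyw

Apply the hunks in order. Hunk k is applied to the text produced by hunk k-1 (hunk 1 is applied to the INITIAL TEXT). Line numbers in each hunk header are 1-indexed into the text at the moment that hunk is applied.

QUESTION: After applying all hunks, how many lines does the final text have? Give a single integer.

Hunk 1: at line 2 remove [jcmql] add [asbp,iuf] -> 10 lines: tytxd mlm asbp iuf pxi rzky vyn ote oloyw oog
Hunk 2: at line 4 remove [rzky,vyn,ote] add [hjdm,sbn,xzfm] -> 10 lines: tytxd mlm asbp iuf pxi hjdm sbn xzfm oloyw oog
Hunk 3: at line 5 remove [hjdm,sbn,xzfm] add [sgzz,efx,iyl] -> 10 lines: tytxd mlm asbp iuf pxi sgzz efx iyl oloyw oog
Hunk 4: at line 4 remove [sgzz,efx] add [sxy,qzvuc] -> 10 lines: tytxd mlm asbp iuf pxi sxy qzvuc iyl oloyw oog
Final line count: 10

Answer: 10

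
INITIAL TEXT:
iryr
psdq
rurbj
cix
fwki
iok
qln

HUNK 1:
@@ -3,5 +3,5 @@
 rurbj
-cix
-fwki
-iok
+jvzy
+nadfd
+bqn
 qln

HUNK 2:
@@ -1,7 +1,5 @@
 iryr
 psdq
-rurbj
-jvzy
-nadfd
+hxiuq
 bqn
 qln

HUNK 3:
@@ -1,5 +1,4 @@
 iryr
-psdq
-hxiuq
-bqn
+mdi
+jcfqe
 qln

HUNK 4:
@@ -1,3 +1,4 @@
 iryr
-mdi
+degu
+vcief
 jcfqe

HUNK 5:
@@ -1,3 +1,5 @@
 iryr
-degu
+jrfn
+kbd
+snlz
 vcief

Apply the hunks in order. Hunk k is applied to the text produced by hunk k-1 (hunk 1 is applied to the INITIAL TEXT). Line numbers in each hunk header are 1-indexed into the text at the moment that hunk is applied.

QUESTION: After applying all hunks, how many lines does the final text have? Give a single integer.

Hunk 1: at line 3 remove [cix,fwki,iok] add [jvzy,nadfd,bqn] -> 7 lines: iryr psdq rurbj jvzy nadfd bqn qln
Hunk 2: at line 1 remove [rurbj,jvzy,nadfd] add [hxiuq] -> 5 lines: iryr psdq hxiuq bqn qln
Hunk 3: at line 1 remove [psdq,hxiuq,bqn] add [mdi,jcfqe] -> 4 lines: iryr mdi jcfqe qln
Hunk 4: at line 1 remove [mdi] add [degu,vcief] -> 5 lines: iryr degu vcief jcfqe qln
Hunk 5: at line 1 remove [degu] add [jrfn,kbd,snlz] -> 7 lines: iryr jrfn kbd snlz vcief jcfqe qln
Final line count: 7

Answer: 7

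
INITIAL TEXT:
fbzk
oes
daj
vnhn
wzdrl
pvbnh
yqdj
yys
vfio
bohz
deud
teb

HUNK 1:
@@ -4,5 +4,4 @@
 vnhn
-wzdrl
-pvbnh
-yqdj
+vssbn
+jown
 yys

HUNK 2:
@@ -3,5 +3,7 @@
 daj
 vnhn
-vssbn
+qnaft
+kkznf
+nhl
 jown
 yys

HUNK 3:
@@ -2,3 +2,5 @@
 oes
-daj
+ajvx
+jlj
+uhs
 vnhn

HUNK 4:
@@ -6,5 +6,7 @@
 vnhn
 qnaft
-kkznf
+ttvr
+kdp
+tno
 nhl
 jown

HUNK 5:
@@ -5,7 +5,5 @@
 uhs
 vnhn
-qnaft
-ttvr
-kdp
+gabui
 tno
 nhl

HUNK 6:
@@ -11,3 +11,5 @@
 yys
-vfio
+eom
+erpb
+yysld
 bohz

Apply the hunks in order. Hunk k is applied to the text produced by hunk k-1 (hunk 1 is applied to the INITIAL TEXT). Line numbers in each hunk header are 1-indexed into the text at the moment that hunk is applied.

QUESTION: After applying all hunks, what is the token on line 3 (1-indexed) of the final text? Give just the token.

Hunk 1: at line 4 remove [wzdrl,pvbnh,yqdj] add [vssbn,jown] -> 11 lines: fbzk oes daj vnhn vssbn jown yys vfio bohz deud teb
Hunk 2: at line 3 remove [vssbn] add [qnaft,kkznf,nhl] -> 13 lines: fbzk oes daj vnhn qnaft kkznf nhl jown yys vfio bohz deud teb
Hunk 3: at line 2 remove [daj] add [ajvx,jlj,uhs] -> 15 lines: fbzk oes ajvx jlj uhs vnhn qnaft kkznf nhl jown yys vfio bohz deud teb
Hunk 4: at line 6 remove [kkznf] add [ttvr,kdp,tno] -> 17 lines: fbzk oes ajvx jlj uhs vnhn qnaft ttvr kdp tno nhl jown yys vfio bohz deud teb
Hunk 5: at line 5 remove [qnaft,ttvr,kdp] add [gabui] -> 15 lines: fbzk oes ajvx jlj uhs vnhn gabui tno nhl jown yys vfio bohz deud teb
Hunk 6: at line 11 remove [vfio] add [eom,erpb,yysld] -> 17 lines: fbzk oes ajvx jlj uhs vnhn gabui tno nhl jown yys eom erpb yysld bohz deud teb
Final line 3: ajvx

Answer: ajvx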